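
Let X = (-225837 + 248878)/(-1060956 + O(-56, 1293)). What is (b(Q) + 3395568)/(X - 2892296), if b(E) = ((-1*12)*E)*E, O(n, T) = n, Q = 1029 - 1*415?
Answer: 1197228964608/3068760786593 ≈ 0.39013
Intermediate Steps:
Q = 614 (Q = 1029 - 415 = 614)
X = -23041/1061012 (X = (-225837 + 248878)/(-1060956 - 56) = 23041/(-1061012) = 23041*(-1/1061012) = -23041/1061012 ≈ -0.021716)
b(E) = -12*E**2 (b(E) = (-12*E)*E = -12*E**2)
(b(Q) + 3395568)/(X - 2892296) = (-12*614**2 + 3395568)/(-23041/1061012 - 2892296) = (-12*376996 + 3395568)/(-3068760786593/1061012) = (-4523952 + 3395568)*(-1061012/3068760786593) = -1128384*(-1061012/3068760786593) = 1197228964608/3068760786593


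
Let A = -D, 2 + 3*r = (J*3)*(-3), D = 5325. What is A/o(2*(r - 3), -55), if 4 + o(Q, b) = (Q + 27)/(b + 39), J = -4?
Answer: 255600/323 ≈ 791.33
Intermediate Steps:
r = 34/3 (r = -2/3 + (-4*3*(-3))/3 = -2/3 + (-12*(-3))/3 = -2/3 + (1/3)*36 = -2/3 + 12 = 34/3 ≈ 11.333)
o(Q, b) = -4 + (27 + Q)/(39 + b) (o(Q, b) = -4 + (Q + 27)/(b + 39) = -4 + (27 + Q)/(39 + b))
A = -5325 (A = -1*5325 = -5325)
A/o(2*(r - 3), -55) = -5325*(39 - 55)/(-129 + 2*(34/3 - 3) - 4*(-55)) = -5325*(-16/(-129 + 2*(25/3) + 220)) = -5325*(-16/(-129 + 50/3 + 220)) = -5325/((-1/16*323/3)) = -5325/(-323/48) = -5325*(-48/323) = 255600/323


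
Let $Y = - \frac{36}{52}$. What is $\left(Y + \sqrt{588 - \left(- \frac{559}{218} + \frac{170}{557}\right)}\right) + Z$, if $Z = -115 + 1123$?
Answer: $\frac{13095}{13} + \frac{\sqrt{8702940319966}}{121426} \approx 1031.6$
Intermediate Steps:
$Z = 1008$
$Y = - \frac{9}{13}$ ($Y = \left(-36\right) \frac{1}{52} = - \frac{9}{13} \approx -0.69231$)
$\left(Y + \sqrt{588 - \left(- \frac{559}{218} + \frac{170}{557}\right)}\right) + Z = \left(- \frac{9}{13} + \sqrt{588 - \left(- \frac{559}{218} + \frac{170}{557}\right)}\right) + 1008 = \left(- \frac{9}{13} + \sqrt{588 - - \frac{274303}{121426}}\right) + 1008 = \left(- \frac{9}{13} + \sqrt{588 + \left(\frac{559}{218} - \frac{170}{557}\right)}\right) + 1008 = \left(- \frac{9}{13} + \sqrt{588 + \frac{274303}{121426}}\right) + 1008 = \left(- \frac{9}{13} + \sqrt{\frac{71672791}{121426}}\right) + 1008 = \left(- \frac{9}{13} + \frac{\sqrt{8702940319966}}{121426}\right) + 1008 = \frac{13095}{13} + \frac{\sqrt{8702940319966}}{121426}$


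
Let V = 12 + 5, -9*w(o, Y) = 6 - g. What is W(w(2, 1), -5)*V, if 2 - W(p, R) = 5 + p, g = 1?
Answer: -374/9 ≈ -41.556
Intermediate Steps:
w(o, Y) = -5/9 (w(o, Y) = -(6 - 1*1)/9 = -(6 - 1)/9 = -⅑*5 = -5/9)
W(p, R) = -3 - p (W(p, R) = 2 - (5 + p) = 2 + (-5 - p) = -3 - p)
V = 17
W(w(2, 1), -5)*V = (-3 - 1*(-5/9))*17 = (-3 + 5/9)*17 = -22/9*17 = -374/9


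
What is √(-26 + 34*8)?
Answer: √246 ≈ 15.684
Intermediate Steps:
√(-26 + 34*8) = √(-26 + 272) = √246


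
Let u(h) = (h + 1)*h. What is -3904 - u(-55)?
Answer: -6874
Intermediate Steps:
u(h) = h*(1 + h) (u(h) = (1 + h)*h = h*(1 + h))
-3904 - u(-55) = -3904 - (-55)*(1 - 55) = -3904 - (-55)*(-54) = -3904 - 1*2970 = -3904 - 2970 = -6874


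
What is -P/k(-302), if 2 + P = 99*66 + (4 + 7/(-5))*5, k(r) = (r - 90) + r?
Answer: 6545/694 ≈ 9.4308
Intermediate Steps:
k(r) = -90 + 2*r (k(r) = (-90 + r) + r = -90 + 2*r)
P = 6545 (P = -2 + (99*66 + (4 + 7/(-5))*5) = -2 + (6534 + (4 + 7*(-1/5))*5) = -2 + (6534 + (4 - 7/5)*5) = -2 + (6534 + (13/5)*5) = -2 + (6534 + 13) = -2 + 6547 = 6545)
-P/k(-302) = -6545/(-90 + 2*(-302)) = -6545/(-90 - 604) = -6545/(-694) = -6545*(-1)/694 = -1*(-6545/694) = 6545/694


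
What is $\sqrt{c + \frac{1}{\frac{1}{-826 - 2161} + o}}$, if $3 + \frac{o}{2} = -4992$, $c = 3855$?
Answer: $\frac{\sqrt{3432620737632084358}}{29840131} \approx 62.089$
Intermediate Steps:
$o = -9990$ ($o = -6 + 2 \left(-4992\right) = -6 - 9984 = -9990$)
$\sqrt{c + \frac{1}{\frac{1}{-826 - 2161} + o}} = \sqrt{3855 + \frac{1}{\frac{1}{-826 - 2161} - 9990}} = \sqrt{3855 + \frac{1}{\frac{1}{-2987} - 9990}} = \sqrt{3855 + \frac{1}{- \frac{1}{2987} - 9990}} = \sqrt{3855 + \frac{1}{- \frac{29840131}{2987}}} = \sqrt{3855 - \frac{2987}{29840131}} = \sqrt{\frac{115033702018}{29840131}} = \frac{\sqrt{3432620737632084358}}{29840131}$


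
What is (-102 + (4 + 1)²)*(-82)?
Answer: 6314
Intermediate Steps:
(-102 + (4 + 1)²)*(-82) = (-102 + 5²)*(-82) = (-102 + 25)*(-82) = -77*(-82) = 6314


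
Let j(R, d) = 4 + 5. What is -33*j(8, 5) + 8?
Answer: -289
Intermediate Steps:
j(R, d) = 9
-33*j(8, 5) + 8 = -33*9 + 8 = -297 + 8 = -289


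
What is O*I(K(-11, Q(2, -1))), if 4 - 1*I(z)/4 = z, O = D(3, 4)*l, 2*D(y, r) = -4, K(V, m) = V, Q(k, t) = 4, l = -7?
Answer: 840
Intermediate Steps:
D(y, r) = -2 (D(y, r) = (1/2)*(-4) = -2)
O = 14 (O = -2*(-7) = 14)
I(z) = 16 - 4*z
O*I(K(-11, Q(2, -1))) = 14*(16 - 4*(-11)) = 14*(16 + 44) = 14*60 = 840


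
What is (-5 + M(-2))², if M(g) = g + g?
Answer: 81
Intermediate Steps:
M(g) = 2*g
(-5 + M(-2))² = (-5 + 2*(-2))² = (-5 - 4)² = (-9)² = 81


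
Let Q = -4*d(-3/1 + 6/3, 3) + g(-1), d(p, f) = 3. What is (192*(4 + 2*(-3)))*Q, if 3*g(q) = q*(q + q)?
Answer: 4352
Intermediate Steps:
g(q) = 2*q²/3 (g(q) = (q*(q + q))/3 = (q*(2*q))/3 = (2*q²)/3 = 2*q²/3)
Q = -34/3 (Q = -4*3 + (⅔)*(-1)² = -12 + (⅔)*1 = -12 + ⅔ = -34/3 ≈ -11.333)
(192*(4 + 2*(-3)))*Q = (192*(4 + 2*(-3)))*(-34/3) = (192*(4 - 6))*(-34/3) = (192*(-2))*(-34/3) = -384*(-34/3) = 4352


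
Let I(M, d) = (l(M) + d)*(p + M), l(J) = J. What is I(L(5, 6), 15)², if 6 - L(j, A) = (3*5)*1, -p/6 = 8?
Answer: 116964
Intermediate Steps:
p = -48 (p = -6*8 = -48)
L(j, A) = -9 (L(j, A) = 6 - 3*5 = 6 - 15 = -9)
I(M, d) = (-48 + M)*(M + d) (I(M, d) = (M + d)*(-48 + M) = (-48 + M)*(M + d))
I(L(5, 6), 15)² = ((-9)² - 48*(-9) - 48*15 - 9*15)² = (81 + 432 - 720 - 135)² = (-342)² = 116964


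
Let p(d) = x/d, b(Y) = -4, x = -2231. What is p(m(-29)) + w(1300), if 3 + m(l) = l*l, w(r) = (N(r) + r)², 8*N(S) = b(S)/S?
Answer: 4786813226780419/2832440000 ≈ 1.6900e+6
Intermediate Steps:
N(S) = -1/(2*S) (N(S) = (-4/S)/8 = -1/(2*S))
w(r) = (r - 1/(2*r))² (w(r) = (-1/(2*r) + r)² = (r - 1/(2*r))²)
m(l) = -3 + l² (m(l) = -3 + l*l = -3 + l²)
p(d) = -2231/d
p(m(-29)) + w(1300) = -2231/(-3 + (-29)²) + (¼)*(-1 + 2*1300²)²/1300² = -2231/(-3 + 841) + (¼)*(1/1690000)*(-1 + 2*1690000)² = -2231/838 + (¼)*(1/1690000)*(-1 + 3380000)² = -2231*1/838 + (¼)*(1/1690000)*3379999² = -2231/838 + (¼)*(1/1690000)*11424393240001 = -2231/838 + 11424393240001/6760000 = 4786813226780419/2832440000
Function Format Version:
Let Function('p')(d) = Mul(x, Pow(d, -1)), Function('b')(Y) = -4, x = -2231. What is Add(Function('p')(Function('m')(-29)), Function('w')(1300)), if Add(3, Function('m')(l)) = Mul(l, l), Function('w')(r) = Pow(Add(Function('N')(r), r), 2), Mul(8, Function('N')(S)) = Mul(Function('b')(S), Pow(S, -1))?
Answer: Rational(4786813226780419, 2832440000) ≈ 1.6900e+6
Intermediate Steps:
Function('N')(S) = Mul(Rational(-1, 2), Pow(S, -1)) (Function('N')(S) = Mul(Rational(1, 8), Mul(-4, Pow(S, -1))) = Mul(Rational(-1, 2), Pow(S, -1)))
Function('w')(r) = Pow(Add(r, Mul(Rational(-1, 2), Pow(r, -1))), 2) (Function('w')(r) = Pow(Add(Mul(Rational(-1, 2), Pow(r, -1)), r), 2) = Pow(Add(r, Mul(Rational(-1, 2), Pow(r, -1))), 2))
Function('m')(l) = Add(-3, Pow(l, 2)) (Function('m')(l) = Add(-3, Mul(l, l)) = Add(-3, Pow(l, 2)))
Function('p')(d) = Mul(-2231, Pow(d, -1))
Add(Function('p')(Function('m')(-29)), Function('w')(1300)) = Add(Mul(-2231, Pow(Add(-3, Pow(-29, 2)), -1)), Mul(Rational(1, 4), Pow(1300, -2), Pow(Add(-1, Mul(2, Pow(1300, 2))), 2))) = Add(Mul(-2231, Pow(Add(-3, 841), -1)), Mul(Rational(1, 4), Rational(1, 1690000), Pow(Add(-1, Mul(2, 1690000)), 2))) = Add(Mul(-2231, Pow(838, -1)), Mul(Rational(1, 4), Rational(1, 1690000), Pow(Add(-1, 3380000), 2))) = Add(Mul(-2231, Rational(1, 838)), Mul(Rational(1, 4), Rational(1, 1690000), Pow(3379999, 2))) = Add(Rational(-2231, 838), Mul(Rational(1, 4), Rational(1, 1690000), 11424393240001)) = Add(Rational(-2231, 838), Rational(11424393240001, 6760000)) = Rational(4786813226780419, 2832440000)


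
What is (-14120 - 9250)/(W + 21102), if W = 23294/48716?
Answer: -29960340/27053377 ≈ -1.1075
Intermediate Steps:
W = 613/1282 (W = 23294*(1/48716) = 613/1282 ≈ 0.47816)
(-14120 - 9250)/(W + 21102) = (-14120 - 9250)/(613/1282 + 21102) = -23370/27053377/1282 = -23370*1282/27053377 = -29960340/27053377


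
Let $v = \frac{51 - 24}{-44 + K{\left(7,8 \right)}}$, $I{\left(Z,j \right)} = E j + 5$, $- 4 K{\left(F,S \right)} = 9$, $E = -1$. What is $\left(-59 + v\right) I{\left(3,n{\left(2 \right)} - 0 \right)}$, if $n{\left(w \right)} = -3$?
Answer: $- \frac{88184}{185} \approx -476.67$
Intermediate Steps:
$K{\left(F,S \right)} = - \frac{9}{4}$ ($K{\left(F,S \right)} = \left(- \frac{1}{4}\right) 9 = - \frac{9}{4}$)
$I{\left(Z,j \right)} = 5 - j$ ($I{\left(Z,j \right)} = - j + 5 = 5 - j$)
$v = - \frac{108}{185}$ ($v = \frac{51 - 24}{-44 - \frac{9}{4}} = \frac{27}{- \frac{185}{4}} = 27 \left(- \frac{4}{185}\right) = - \frac{108}{185} \approx -0.58378$)
$\left(-59 + v\right) I{\left(3,n{\left(2 \right)} - 0 \right)} = \left(-59 - \frac{108}{185}\right) \left(5 - \left(-3 - 0\right)\right) = - \frac{11023 \left(5 - \left(-3 + 0\right)\right)}{185} = - \frac{11023 \left(5 - -3\right)}{185} = - \frac{11023 \left(5 + 3\right)}{185} = \left(- \frac{11023}{185}\right) 8 = - \frac{88184}{185}$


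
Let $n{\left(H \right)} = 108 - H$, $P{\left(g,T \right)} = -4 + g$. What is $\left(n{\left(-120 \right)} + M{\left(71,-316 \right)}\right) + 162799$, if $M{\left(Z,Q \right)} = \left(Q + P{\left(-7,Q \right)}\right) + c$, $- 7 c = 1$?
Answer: $\frac{1138899}{7} \approx 1.627 \cdot 10^{5}$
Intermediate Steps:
$c = - \frac{1}{7}$ ($c = \left(- \frac{1}{7}\right) 1 = - \frac{1}{7} \approx -0.14286$)
$M{\left(Z,Q \right)} = - \frac{78}{7} + Q$ ($M{\left(Z,Q \right)} = \left(Q - 11\right) - \frac{1}{7} = \left(-11 + Q\right) - \frac{1}{7} = - \frac{78}{7} + Q$)
$\left(n{\left(-120 \right)} + M{\left(71,-316 \right)}\right) + 162799 = \left(\left(108 - -120\right) - \frac{2290}{7}\right) + 162799 = \left(\left(108 + 120\right) - \frac{2290}{7}\right) + 162799 = \left(228 - \frac{2290}{7}\right) + 162799 = - \frac{694}{7} + 162799 = \frac{1138899}{7}$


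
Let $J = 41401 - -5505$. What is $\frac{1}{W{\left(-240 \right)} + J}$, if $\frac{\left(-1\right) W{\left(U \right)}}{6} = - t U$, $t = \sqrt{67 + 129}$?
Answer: $\frac{1}{26746} \approx 3.7389 \cdot 10^{-5}$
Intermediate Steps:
$J = 46906$ ($J = 41401 + 5505 = 46906$)
$t = 14$ ($t = \sqrt{196} = 14$)
$W{\left(U \right)} = 84 U$ ($W{\left(U \right)} = - 6 \left(- 14 U\right) = 84 U$)
$\frac{1}{W{\left(-240 \right)} + J} = \frac{1}{84 \left(-240\right) + 46906} = \frac{1}{-20160 + 46906} = \frac{1}{26746}$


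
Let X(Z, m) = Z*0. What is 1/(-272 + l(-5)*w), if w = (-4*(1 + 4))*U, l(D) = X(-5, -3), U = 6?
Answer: -1/272 ≈ -0.0036765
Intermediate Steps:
X(Z, m) = 0
l(D) = 0
w = -120 (w = -4*(1 + 4)*6 = -4*5*6 = -20*6 = -120)
1/(-272 + l(-5)*w) = 1/(-272 + 0*(-120)) = 1/(-272 + 0) = 1/(-272) = -1/272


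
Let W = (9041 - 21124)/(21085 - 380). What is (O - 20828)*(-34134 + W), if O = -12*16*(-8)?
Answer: 13634747420476/20705 ≈ 6.5852e+8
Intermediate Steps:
O = 1536 (O = -192*(-8) = 1536)
W = -12083/20705 ≈ -0.58358
(O - 20828)*(-34134 + W) = (1536 - 20828)*(-34134 - 12083/20705) = -19292*(-706756553/20705) = 13634747420476/20705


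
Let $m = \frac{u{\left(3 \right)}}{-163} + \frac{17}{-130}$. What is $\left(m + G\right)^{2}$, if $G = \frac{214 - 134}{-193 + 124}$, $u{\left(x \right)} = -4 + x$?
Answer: $\frac{3524739650041}{2137765652100} \approx 1.6488$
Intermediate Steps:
$G = - \frac{80}{69}$ ($G = \frac{80}{-69} = 80 \left(- \frac{1}{69}\right) = - \frac{80}{69} \approx -1.1594$)
$m = - \frac{2641}{21190}$ ($m = \frac{-4 + 3}{-163} + \frac{17}{-130} = \left(-1\right) \left(- \frac{1}{163}\right) + 17 \left(- \frac{1}{130}\right) = \frac{1}{163} - \frac{17}{130} = - \frac{2641}{21190} \approx -0.12463$)
$\left(m + G\right)^{2} = \left(- \frac{2641}{21190} - \frac{80}{69}\right)^{2} = \left(- \frac{1877429}{1462110}\right)^{2} = \frac{3524739650041}{2137765652100}$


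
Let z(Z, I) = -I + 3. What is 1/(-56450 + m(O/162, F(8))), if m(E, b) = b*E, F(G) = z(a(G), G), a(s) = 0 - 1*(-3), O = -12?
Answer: -27/1524140 ≈ -1.7715e-5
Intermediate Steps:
a(s) = 3 (a(s) = 0 + 3 = 3)
z(Z, I) = 3 - I
F(G) = 3 - G
m(E, b) = E*b
1/(-56450 + m(O/162, F(8))) = 1/(-56450 + (-12/162)*(3 - 1*8)) = 1/(-56450 + (-12*1/162)*(3 - 8)) = 1/(-56450 - 2/27*(-5)) = 1/(-56450 + 10/27) = 1/(-1524140/27) = -27/1524140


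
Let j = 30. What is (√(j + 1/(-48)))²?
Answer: 1439/48 ≈ 29.979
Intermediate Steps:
(√(j + 1/(-48)))² = (√(30 + 1/(-48)))² = (√(30 - 1/48))² = (√(1439/48))² = (√4317/12)² = 1439/48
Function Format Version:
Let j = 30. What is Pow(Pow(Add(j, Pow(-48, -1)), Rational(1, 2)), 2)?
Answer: Rational(1439, 48) ≈ 29.979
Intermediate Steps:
Pow(Pow(Add(j, Pow(-48, -1)), Rational(1, 2)), 2) = Pow(Pow(Add(30, Pow(-48, -1)), Rational(1, 2)), 2) = Pow(Pow(Add(30, Rational(-1, 48)), Rational(1, 2)), 2) = Pow(Pow(Rational(1439, 48), Rational(1, 2)), 2) = Pow(Mul(Rational(1, 12), Pow(4317, Rational(1, 2))), 2) = Rational(1439, 48)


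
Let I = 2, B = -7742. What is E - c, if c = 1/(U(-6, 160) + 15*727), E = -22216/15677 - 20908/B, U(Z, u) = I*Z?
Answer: 848386609579/661048970631 ≈ 1.2834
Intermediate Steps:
U(Z, u) = 2*Z
E = 77889222/60685667 (E = -22216/15677 - 20908/(-7742) = -22216*1/15677 - 20908*(-1/7742) = -22216/15677 + 10454/3871 = 77889222/60685667 ≈ 1.2835)
c = 1/10893 (c = 1/(2*(-6) + 15*727) = 1/(-12 + 10905) = 1/10893 ≈ 9.1802e-5)
E - c = 77889222/60685667 - 1*1/10893 = 77889222/60685667 - 1/10893 = 848386609579/661048970631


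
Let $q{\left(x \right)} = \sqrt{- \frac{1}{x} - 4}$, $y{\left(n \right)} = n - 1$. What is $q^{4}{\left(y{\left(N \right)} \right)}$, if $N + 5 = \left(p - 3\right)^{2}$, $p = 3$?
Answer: $\frac{529}{36} \approx 14.694$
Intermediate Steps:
$N = -5$ ($N = -5 + \left(3 - 3\right)^{2} = -5 + 0^{2} = -5 + 0 = -5$)
$y{\left(n \right)} = -1 + n$ ($y{\left(n \right)} = n - 1 = -1 + n$)
$q{\left(x \right)} = \sqrt{-4 - \frac{1}{x}}$
$q^{4}{\left(y{\left(N \right)} \right)} = \left(\sqrt{-4 - \frac{1}{-1 - 5}}\right)^{4} = \left(\sqrt{-4 - \frac{1}{-6}}\right)^{4} = \left(\sqrt{-4 - - \frac{1}{6}}\right)^{4} = \left(\sqrt{-4 + \frac{1}{6}}\right)^{4} = \left(\sqrt{- \frac{23}{6}}\right)^{4} = \left(\frac{i \sqrt{138}}{6}\right)^{4} = \frac{529}{36}$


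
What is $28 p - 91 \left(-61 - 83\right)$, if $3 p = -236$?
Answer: $\frac{32704}{3} \approx 10901.0$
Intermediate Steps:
$p = - \frac{236}{3}$ ($p = \frac{1}{3} \left(-236\right) = - \frac{236}{3} \approx -78.667$)
$28 p - 91 \left(-61 - 83\right) = 28 \left(- \frac{236}{3}\right) - 91 \left(-61 - 83\right) = - \frac{6608}{3} - -13104 = - \frac{6608}{3} + 13104 = \frac{32704}{3}$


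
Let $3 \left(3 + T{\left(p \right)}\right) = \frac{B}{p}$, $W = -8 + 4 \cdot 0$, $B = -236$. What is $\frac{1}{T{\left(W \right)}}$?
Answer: $\frac{6}{41} \approx 0.14634$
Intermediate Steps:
$W = -8$ ($W = -8 + 0 = -8$)
$T{\left(p \right)} = -3 - \frac{236}{3 p}$ ($T{\left(p \right)} = -3 + \frac{\left(-236\right) \frac{1}{p}}{3} = -3 - \frac{236}{3 p}$)
$\frac{1}{T{\left(W \right)}} = \frac{1}{-3 - \frac{236}{3 \left(-8\right)}} = \frac{1}{-3 - - \frac{59}{6}} = \frac{1}{-3 + \frac{59}{6}} = \frac{1}{\frac{41}{6}} = \frac{6}{41}$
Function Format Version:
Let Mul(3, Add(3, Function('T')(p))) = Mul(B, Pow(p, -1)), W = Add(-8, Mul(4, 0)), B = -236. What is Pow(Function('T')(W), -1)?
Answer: Rational(6, 41) ≈ 0.14634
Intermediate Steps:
W = -8 (W = Add(-8, 0) = -8)
Function('T')(p) = Add(-3, Mul(Rational(-236, 3), Pow(p, -1))) (Function('T')(p) = Add(-3, Mul(Rational(1, 3), Mul(-236, Pow(p, -1)))) = Add(-3, Mul(Rational(-236, 3), Pow(p, -1))))
Pow(Function('T')(W), -1) = Pow(Add(-3, Mul(Rational(-236, 3), Pow(-8, -1))), -1) = Pow(Add(-3, Mul(Rational(-236, 3), Rational(-1, 8))), -1) = Pow(Add(-3, Rational(59, 6)), -1) = Pow(Rational(41, 6), -1) = Rational(6, 41)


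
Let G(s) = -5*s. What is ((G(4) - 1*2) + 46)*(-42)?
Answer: -1008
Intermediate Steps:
((G(4) - 1*2) + 46)*(-42) = ((-5*4 - 1*2) + 46)*(-42) = ((-20 - 2) + 46)*(-42) = (-22 + 46)*(-42) = 24*(-42) = -1008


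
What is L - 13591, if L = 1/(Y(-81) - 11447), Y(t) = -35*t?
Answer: -117045693/8612 ≈ -13591.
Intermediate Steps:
L = -1/8612 (L = 1/(-35*(-81) - 11447) = 1/(2835 - 11447) = 1/(-8612) = -1/8612 ≈ -0.00011612)
L - 13591 = -1/8612 - 13591 = -117045693/8612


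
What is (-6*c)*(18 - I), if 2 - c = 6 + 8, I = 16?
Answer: 144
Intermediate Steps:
c = -12 (c = 2 - (6 + 8) = 2 - 1*14 = 2 - 14 = -12)
(-6*c)*(18 - I) = (-6*(-12))*(18 - 1*16) = 72*(18 - 16) = 72*2 = 144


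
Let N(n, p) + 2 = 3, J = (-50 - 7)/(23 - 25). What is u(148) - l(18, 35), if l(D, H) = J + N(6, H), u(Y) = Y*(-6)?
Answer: -1835/2 ≈ -917.50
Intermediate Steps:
u(Y) = -6*Y
J = 57/2 (J = -57/(-2) = -57*(-½) = 57/2 ≈ 28.500)
N(n, p) = 1 (N(n, p) = -2 + 3 = 1)
l(D, H) = 59/2 (l(D, H) = 57/2 + 1 = 59/2)
u(148) - l(18, 35) = -6*148 - 1*59/2 = -888 - 59/2 = -1835/2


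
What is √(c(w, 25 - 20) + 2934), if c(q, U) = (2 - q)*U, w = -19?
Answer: √3039 ≈ 55.127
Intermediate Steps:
c(q, U) = U*(2 - q)
√(c(w, 25 - 20) + 2934) = √((25 - 20)*(2 - 1*(-19)) + 2934) = √(5*(2 + 19) + 2934) = √(5*21 + 2934) = √(105 + 2934) = √3039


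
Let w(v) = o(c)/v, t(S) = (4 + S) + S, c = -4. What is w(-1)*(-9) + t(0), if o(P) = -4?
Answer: -32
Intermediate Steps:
t(S) = 4 + 2*S
w(v) = -4/v
w(-1)*(-9) + t(0) = -4/(-1)*(-9) + (4 + 2*0) = -4*(-1)*(-9) + (4 + 0) = 4*(-9) + 4 = -36 + 4 = -32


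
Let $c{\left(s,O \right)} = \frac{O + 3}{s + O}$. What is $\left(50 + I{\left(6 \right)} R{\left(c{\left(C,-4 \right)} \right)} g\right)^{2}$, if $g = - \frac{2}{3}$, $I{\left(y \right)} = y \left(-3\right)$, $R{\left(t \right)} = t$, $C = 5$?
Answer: $1444$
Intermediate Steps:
$c{\left(s,O \right)} = \frac{3 + O}{O + s}$
$I{\left(y \right)} = - 3 y$
$g = - \frac{2}{3}$ ($g = \left(-2\right) \frac{1}{3} = - \frac{2}{3} \approx -0.66667$)
$\left(50 + I{\left(6 \right)} R{\left(c{\left(C,-4 \right)} \right)} g\right)^{2} = \left(50 + \left(-3\right) 6 \frac{3 - 4}{-4 + 5} \left(- \frac{2}{3}\right)\right)^{2} = \left(50 + - 18 \cdot 1^{-1} \left(-1\right) \left(- \frac{2}{3}\right)\right)^{2} = \left(50 + - 18 \cdot 1 \left(-1\right) \left(- \frac{2}{3}\right)\right)^{2} = \left(50 + \left(-18\right) \left(-1\right) \left(- \frac{2}{3}\right)\right)^{2} = \left(50 + 18 \left(- \frac{2}{3}\right)\right)^{2} = \left(50 - 12\right)^{2} = 38^{2} = 1444$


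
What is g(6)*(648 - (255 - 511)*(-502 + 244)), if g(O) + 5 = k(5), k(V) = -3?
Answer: 523200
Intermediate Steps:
g(O) = -8 (g(O) = -5 - 3 = -8)
g(6)*(648 - (255 - 511)*(-502 + 244)) = -8*(648 - (255 - 511)*(-502 + 244)) = -8*(648 - (-256)*(-258)) = -8*(648 - 1*66048) = -8*(648 - 66048) = -8*(-65400) = 523200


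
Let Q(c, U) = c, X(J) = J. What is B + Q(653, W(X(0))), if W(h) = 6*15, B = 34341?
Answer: 34994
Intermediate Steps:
W(h) = 90
B + Q(653, W(X(0))) = 34341 + 653 = 34994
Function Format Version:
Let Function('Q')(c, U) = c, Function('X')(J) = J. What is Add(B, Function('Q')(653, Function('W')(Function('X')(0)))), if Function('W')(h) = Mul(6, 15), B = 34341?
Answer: 34994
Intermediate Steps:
Function('W')(h) = 90
Add(B, Function('Q')(653, Function('W')(Function('X')(0)))) = Add(34341, 653) = 34994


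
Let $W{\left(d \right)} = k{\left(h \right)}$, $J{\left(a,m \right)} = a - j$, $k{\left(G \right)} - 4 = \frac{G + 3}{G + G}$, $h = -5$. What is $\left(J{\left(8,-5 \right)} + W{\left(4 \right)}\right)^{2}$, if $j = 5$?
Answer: $\frac{1296}{25} \approx 51.84$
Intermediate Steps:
$k{\left(G \right)} = 4 + \frac{3 + G}{2 G}$ ($k{\left(G \right)} = 4 + \frac{G + 3}{G + G} = 4 + \frac{3 + G}{2 G}$)
$J{\left(a,m \right)} = -5 + a$ ($J{\left(a,m \right)} = a - 5 = -5 + a$)
$W{\left(d \right)} = \frac{21}{5}$ ($W{\left(d \right)} = \frac{3 \left(1 + 3 \left(-5\right)\right)}{2 \left(-5\right)} = \frac{3}{2} \left(- \frac{1}{5}\right) \left(1 - 15\right) = \frac{3}{2} \left(- \frac{1}{5}\right) \left(-14\right) = \frac{21}{5}$)
$\left(J{\left(8,-5 \right)} + W{\left(4 \right)}\right)^{2} = \left(\left(-5 + 8\right) + \frac{21}{5}\right)^{2} = \left(3 + \frac{21}{5}\right)^{2} = \left(\frac{36}{5}\right)^{2} = \frac{1296}{25}$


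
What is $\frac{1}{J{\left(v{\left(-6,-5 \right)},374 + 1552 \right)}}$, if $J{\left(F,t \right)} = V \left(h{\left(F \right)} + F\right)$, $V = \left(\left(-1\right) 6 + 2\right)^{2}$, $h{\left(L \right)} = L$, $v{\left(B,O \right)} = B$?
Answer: $- \frac{1}{192} \approx -0.0052083$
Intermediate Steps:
$V = 16$ ($V = \left(-6 + 2\right)^{2} = \left(-4\right)^{2} = 16$)
$J{\left(F,t \right)} = 32 F$ ($J{\left(F,t \right)} = 16 \left(F + F\right) = 16 \cdot 2 F = 32 F$)
$\frac{1}{J{\left(v{\left(-6,-5 \right)},374 + 1552 \right)}} = \frac{1}{32 \left(-6\right)} = \frac{1}{-192} = - \frac{1}{192}$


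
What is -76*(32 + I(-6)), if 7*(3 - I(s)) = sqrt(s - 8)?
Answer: -2660 + 76*I*sqrt(14)/7 ≈ -2660.0 + 40.624*I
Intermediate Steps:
I(s) = 3 - sqrt(-8 + s)/7 (I(s) = 3 - sqrt(s - 8)/7 = 3 - sqrt(-8 + s)/7)
-76*(32 + I(-6)) = -76*(32 + (3 - sqrt(-8 - 6)/7)) = -76*(32 + (3 - I*sqrt(14)/7)) = -76*(35 - I*sqrt(14)/7) = -2660 + 76*I*sqrt(14)/7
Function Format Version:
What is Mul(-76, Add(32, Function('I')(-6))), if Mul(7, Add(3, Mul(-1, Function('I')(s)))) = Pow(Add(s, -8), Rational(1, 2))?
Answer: Add(-2660, Mul(Rational(76, 7), I, Pow(14, Rational(1, 2)))) ≈ Add(-2660.0, Mul(40.624, I))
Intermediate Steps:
Function('I')(s) = Add(3, Mul(Rational(-1, 7), Pow(Add(-8, s), Rational(1, 2)))) (Function('I')(s) = Add(3, Mul(Rational(-1, 7), Pow(Add(s, -8), Rational(1, 2)))) = Add(3, Mul(Rational(-1, 7), Pow(Add(-8, s), Rational(1, 2)))))
Mul(-76, Add(32, Function('I')(-6))) = Mul(-76, Add(32, Add(3, Mul(Rational(-1, 7), Pow(Add(-8, -6), Rational(1, 2)))))) = Mul(-76, Add(32, Add(3, Mul(Rational(-1, 7), Pow(-14, Rational(1, 2)))))) = Mul(-76, Add(32, Add(3, Mul(Rational(-1, 7), Mul(I, Pow(14, Rational(1, 2))))))) = Mul(-76, Add(32, Add(3, Mul(Rational(-1, 7), I, Pow(14, Rational(1, 2)))))) = Mul(-76, Add(35, Mul(Rational(-1, 7), I, Pow(14, Rational(1, 2))))) = Add(-2660, Mul(Rational(76, 7), I, Pow(14, Rational(1, 2))))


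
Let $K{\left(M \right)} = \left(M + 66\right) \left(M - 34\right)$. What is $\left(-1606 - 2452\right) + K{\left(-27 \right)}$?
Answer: $-6437$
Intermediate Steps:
$K{\left(M \right)} = \left(-34 + M\right) \left(66 + M\right)$ ($K{\left(M \right)} = \left(66 + M\right) \left(-34 + M\right) = \left(-34 + M\right) \left(66 + M\right)$)
$\left(-1606 - 2452\right) + K{\left(-27 \right)} = \left(-1606 - 2452\right) + \left(-2244 + \left(-27\right)^{2} + 32 \left(-27\right)\right) = \left(-1606 - 2452\right) - 2379 = -4058 - 2379 = -6437$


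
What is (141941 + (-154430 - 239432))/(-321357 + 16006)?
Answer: 251921/305351 ≈ 0.82502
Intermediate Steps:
(141941 + (-154430 - 239432))/(-321357 + 16006) = (141941 - 393862)/(-305351) = -251921*(-1/305351) = 251921/305351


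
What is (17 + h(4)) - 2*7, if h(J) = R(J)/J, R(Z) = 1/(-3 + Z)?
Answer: 13/4 ≈ 3.2500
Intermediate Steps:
h(J) = 1/(J*(-3 + J)) (h(J) = 1/((-3 + J)*J) = 1/(J*(-3 + J)))
(17 + h(4)) - 2*7 = (17 + 1/(4*(-3 + 4))) - 2*7 = (17 + (1/4)/1) - 14 = (17 + (1/4)*1) - 14 = (17 + 1/4) - 14 = 69/4 - 14 = 13/4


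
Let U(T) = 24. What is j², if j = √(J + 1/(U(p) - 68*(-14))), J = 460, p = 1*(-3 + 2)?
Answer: 448961/976 ≈ 460.00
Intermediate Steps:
p = -1 (p = 1*(-1) = -1)
j = √27386621/244 (j = √(460 + 1/(24 - 68*(-14))) = √(460 + 1/(24 + 952)) = √(460 + 1/976) = √(448961/976) = √27386621/244 ≈ 21.448)
j² = (√27386621/244)² = 448961/976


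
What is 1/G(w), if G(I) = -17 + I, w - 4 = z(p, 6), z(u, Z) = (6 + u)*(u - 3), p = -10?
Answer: 1/39 ≈ 0.025641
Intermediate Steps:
z(u, Z) = (-3 + u)*(6 + u) (z(u, Z) = (6 + u)*(-3 + u) = (-3 + u)*(6 + u))
w = 56 (w = 4 + (-18 + (-10)**2 + 3*(-10)) = 4 + (-18 + 100 - 30) = 4 + 52 = 56)
1/G(w) = 1/(-17 + 56) = 1/39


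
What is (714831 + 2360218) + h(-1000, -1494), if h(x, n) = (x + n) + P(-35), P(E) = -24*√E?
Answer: 3072555 - 24*I*√35 ≈ 3.0726e+6 - 141.99*I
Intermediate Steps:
h(x, n) = n + x - 24*I*√35 (h(x, n) = (x + n) - 24*I*√35 = (n + x) - 24*I*√35 = n + x - 24*I*√35)
(714831 + 2360218) + h(-1000, -1494) = (714831 + 2360218) + (-1494 - 1000 - 24*I*√35) = 3075049 + (-2494 - 24*I*√35) = 3072555 - 24*I*√35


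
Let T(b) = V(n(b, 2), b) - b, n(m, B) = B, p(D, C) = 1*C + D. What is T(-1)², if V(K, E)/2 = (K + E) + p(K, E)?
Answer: 25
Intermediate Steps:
p(D, C) = C + D
V(K, E) = 4*E + 4*K (V(K, E) = 2*((K + E) + (E + K)) = 2*((E + K) + (E + K)) = 2*(2*E + 2*K) = 4*E + 4*K)
T(b) = 8 + 3*b (T(b) = (4*b + 4*2) - b = (4*b + 8) - b = (8 + 4*b) - b = 8 + 3*b)
T(-1)² = (8 + 3*(-1))² = (8 - 3)² = 5² = 25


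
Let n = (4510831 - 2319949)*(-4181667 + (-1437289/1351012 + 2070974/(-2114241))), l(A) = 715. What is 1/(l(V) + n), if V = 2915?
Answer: -476060826982/4361451944773394754141117 ≈ -1.0915e-13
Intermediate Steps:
n = -4361451945113778245433247/476060826982 (n = 2190882*(-4181667 + (-1437289*1/1351012 + 2070974*(-1/2114241))) = 2190882*(-4181667 + (-1437289/1351012 - 2070974/2114241)) = 2190882*(-4181667 - 5836686058337/2856364961892) = 2190882*(-11944372937786092301/2856364961892) = -4361451945113778245433247/476060826982 ≈ -9.1615e+12)
1/(l(V) + n) = 1/(715 - 4361451945113778245433247/476060826982) = 1/(-4361451944773394754141117/476060826982) = -476060826982/4361451944773394754141117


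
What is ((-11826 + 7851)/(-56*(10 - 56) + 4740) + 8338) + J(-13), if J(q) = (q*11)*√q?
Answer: 60996833/7316 - 143*I*√13 ≈ 8337.5 - 515.59*I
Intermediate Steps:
J(q) = 11*q^(3/2) (J(q) = (11*q)*√q = 11*q^(3/2))
((-11826 + 7851)/(-56*(10 - 56) + 4740) + 8338) + J(-13) = ((-11826 + 7851)/(-56*(10 - 56) + 4740) + 8338) + 11*(-13)^(3/2) = (-3975/(-56*(-46) + 4740) + 8338) + 11*(-13*I*√13) = (-3975/(2576 + 4740) + 8338) - 143*I*√13 = (-3975/7316 + 8338) - 143*I*√13 = 60996833/7316 - 143*I*√13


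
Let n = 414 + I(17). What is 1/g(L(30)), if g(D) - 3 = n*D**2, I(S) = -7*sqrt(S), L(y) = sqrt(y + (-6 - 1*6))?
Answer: 355/2633673 + 2*sqrt(17)/877891 ≈ 0.00014419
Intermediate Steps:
L(y) = sqrt(-12 + y) (L(y) = sqrt(y + (-6 - 6)) = sqrt(y - 12) = sqrt(-12 + y))
n = 414 - 7*sqrt(17) ≈ 385.14
g(D) = 3 + D**2*(414 - 7*sqrt(17)) (g(D) = 3 + (414 - 7*sqrt(17))*D**2 = 3 + D**2*(414 - 7*sqrt(17)))
1/g(L(30)) = 1/(3 + (sqrt(-12 + 30))**2*(414 - 7*sqrt(17))) = 1/(3 + (sqrt(18))**2*(414 - 7*sqrt(17))) = 1/(3 + (3*sqrt(2))**2*(414 - 7*sqrt(17))) = 1/(3 + 18*(414 - 7*sqrt(17))) = 1/(3 + (7452 - 126*sqrt(17))) = 1/(7455 - 126*sqrt(17))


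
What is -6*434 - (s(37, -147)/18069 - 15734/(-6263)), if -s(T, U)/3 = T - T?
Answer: -16324586/6263 ≈ -2606.5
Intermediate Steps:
s(T, U) = 0 (s(T, U) = -3*(T - T) = -3*0 = 0)
-6*434 - (s(37, -147)/18069 - 15734/(-6263)) = -6*434 - (0/18069 - 15734/(-6263)) = -2604 - (0*(1/18069) - 15734*(-1/6263)) = -2604 - (0 + 15734/6263) = -2604 - 1*15734/6263 = -2604 - 15734/6263 = -16324586/6263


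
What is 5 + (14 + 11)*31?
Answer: 780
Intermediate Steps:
5 + (14 + 11)*31 = 5 + 25*31 = 5 + 775 = 780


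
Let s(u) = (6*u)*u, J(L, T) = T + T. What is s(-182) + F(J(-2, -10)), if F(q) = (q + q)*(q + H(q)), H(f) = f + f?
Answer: 201144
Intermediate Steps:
H(f) = 2*f
J(L, T) = 2*T
F(q) = 6*q**2 (F(q) = (q + q)*(q + 2*q) = (2*q)*(3*q) = 6*q**2)
s(u) = 6*u**2
s(-182) + F(J(-2, -10)) = 6*(-182)**2 + 6*(2*(-10))**2 = 6*33124 + 6*(-20)**2 = 198744 + 6*400 = 198744 + 2400 = 201144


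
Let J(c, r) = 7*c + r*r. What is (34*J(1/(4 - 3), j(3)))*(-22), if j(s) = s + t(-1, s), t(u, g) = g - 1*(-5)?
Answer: -95744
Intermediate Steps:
t(u, g) = 5 + g (t(u, g) = g + 5 = 5 + g)
j(s) = 5 + 2*s (j(s) = s + (5 + s) = 5 + 2*s)
J(c, r) = r² + 7*c (J(c, r) = 7*c + r² = r² + 7*c)
(34*J(1/(4 - 3), j(3)))*(-22) = (34*((5 + 2*3)² + 7/(4 - 3)))*(-22) = (34*((5 + 6)² + 7/1))*(-22) = (34*(11² + 7*1))*(-22) = (34*(121 + 7))*(-22) = (34*128)*(-22) = 4352*(-22) = -95744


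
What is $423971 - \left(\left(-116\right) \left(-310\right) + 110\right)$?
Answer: $387901$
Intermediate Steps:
$423971 - \left(\left(-116\right) \left(-310\right) + 110\right) = 423971 - \left(35960 + 110\right) = 423971 - 36070 = 387901$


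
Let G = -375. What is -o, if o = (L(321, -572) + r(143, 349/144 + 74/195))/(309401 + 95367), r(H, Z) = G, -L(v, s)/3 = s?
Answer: -1341/404768 ≈ -0.0033130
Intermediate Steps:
L(v, s) = -3*s
r(H, Z) = -375
o = 1341/404768 (o = (-3*(-572) - 375)/(309401 + 95367) = (1716 - 375)/404768 = 1341*(1/404768) = 1341/404768 ≈ 0.0033130)
-o = -1*1341/404768 = -1341/404768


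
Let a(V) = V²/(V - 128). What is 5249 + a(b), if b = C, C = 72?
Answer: 36095/7 ≈ 5156.4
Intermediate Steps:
b = 72
a(V) = V²/(-128 + V)
5249 + a(b) = 5249 + 72²/(-128 + 72) = 5249 + 5184/(-56) = 5249 + 5184*(-1/56) = 5249 - 648/7 = 36095/7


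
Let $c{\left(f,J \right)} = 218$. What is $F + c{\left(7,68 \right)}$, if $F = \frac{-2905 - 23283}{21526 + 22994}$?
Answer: $\frac{2419793}{11130} \approx 217.41$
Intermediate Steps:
$F = - \frac{6547}{11130}$ ($F = - \frac{26188}{44520} = \left(-26188\right) \frac{1}{44520} = - \frac{6547}{11130} \approx -0.58823$)
$F + c{\left(7,68 \right)} = - \frac{6547}{11130} + 218 = \frac{2419793}{11130}$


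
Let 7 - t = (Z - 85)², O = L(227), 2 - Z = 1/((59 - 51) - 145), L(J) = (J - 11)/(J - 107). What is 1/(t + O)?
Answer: -93845/645558664 ≈ -0.00014537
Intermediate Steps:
L(J) = (-11 + J)/(-107 + J)
Z = 275/137 (Z = 2 - 1/((59 - 51) - 145) = 2 - 1/(8 - 145) = 2 - 1/(-137) = 2 - 1*(-1/137) = 2 + 1/137 = 275/137 ≈ 2.0073)
O = 9/5 (O = (-11 + 227)/(-107 + 227) = 216/120 = (1/120)*216 = 9/5 ≈ 1.8000)
t = -129145517/18769 (t = 7 - (275/137 - 85)² = 7 - (-11370/137)² = 7 - 1*129276900/18769 = 7 - 129276900/18769 = -129145517/18769 ≈ -6880.8)
1/(t + O) = 1/(-129145517/18769 + 9/5) = 1/(-645558664/93845) = -93845/645558664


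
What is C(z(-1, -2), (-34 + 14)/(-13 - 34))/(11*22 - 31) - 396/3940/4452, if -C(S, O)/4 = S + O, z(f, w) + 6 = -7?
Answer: 3455226099/14496075580 ≈ 0.23836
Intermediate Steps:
z(f, w) = -13 (z(f, w) = -6 - 7 = -13)
C(S, O) = -4*O - 4*S (C(S, O) = -4*(S + O) = -4*(O + S) = -4*O - 4*S)
C(z(-1, -2), (-34 + 14)/(-13 - 34))/(11*22 - 31) - 396/3940/4452 = (-4*(-34 + 14)/(-13 - 34) - 4*(-13))/(11*22 - 31) - 396/3940/4452 = (-(-80)/(-47) + 52)/(242 - 31) - 396*1/3940*(1/4452) = (-(-80)*(-1)/47 + 52)/211 - 99/985*1/4452 = (-4*20/47 + 52)*(1/211) - 33/1461740 = (-80/47 + 52)*(1/211) - 33/1461740 = (2364/47)*(1/211) - 33/1461740 = 2364/9917 - 33/1461740 = 3455226099/14496075580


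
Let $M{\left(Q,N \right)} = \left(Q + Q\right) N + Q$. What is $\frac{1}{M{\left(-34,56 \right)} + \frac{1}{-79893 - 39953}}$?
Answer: $- \frac{119846}{460448333} \approx -0.00026028$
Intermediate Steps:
$M{\left(Q,N \right)} = Q + 2 N Q$ ($M{\left(Q,N \right)} = 2 Q N + Q = 2 N Q + Q = Q + 2 N Q$)
$\frac{1}{M{\left(-34,56 \right)} + \frac{1}{-79893 - 39953}} = \frac{1}{- 34 \left(1 + 2 \cdot 56\right) + \frac{1}{-79893 - 39953}} = \frac{1}{- 34 \left(1 + 112\right) + \frac{1}{-119846}} = \frac{1}{\left(-34\right) 113 - \frac{1}{119846}} = \frac{1}{-3842 - \frac{1}{119846}} = \frac{1}{- \frac{460448333}{119846}} = - \frac{119846}{460448333}$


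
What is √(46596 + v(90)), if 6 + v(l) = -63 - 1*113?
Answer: √46414 ≈ 215.44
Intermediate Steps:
v(l) = -182 (v(l) = -6 + (-63 - 1*113) = -6 + (-63 - 113) = -6 - 176 = -182)
√(46596 + v(90)) = √(46596 - 182) = √46414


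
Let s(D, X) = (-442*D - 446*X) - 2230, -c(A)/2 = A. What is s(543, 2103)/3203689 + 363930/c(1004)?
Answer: -584144163581/3216503756 ≈ -181.61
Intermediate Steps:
c(A) = -2*A
s(D, X) = -2230 - 446*X - 442*D (s(D, X) = (-446*X - 442*D) - 2230 = -2230 - 446*X - 442*D)
s(543, 2103)/3203689 + 363930/c(1004) = (-2230 - 446*2103 - 442*543)/3203689 + 363930/((-2*1004)) = (-2230 - 937938 - 240006)*(1/3203689) + 363930/(-2008) = -1180174*1/3203689 + 363930*(-1/2008) = -1180174/3203689 - 181965/1004 = -584144163581/3216503756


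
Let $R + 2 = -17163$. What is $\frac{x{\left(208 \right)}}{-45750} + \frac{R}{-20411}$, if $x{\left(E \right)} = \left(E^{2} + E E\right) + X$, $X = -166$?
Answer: $- \frac{488718016}{466901625} \approx -1.0467$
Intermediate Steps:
$R = -17165$ ($R = -2 - 17163 = -17165$)
$x{\left(E \right)} = -166 + 2 E^{2}$ ($x{\left(E \right)} = \left(E^{2} + E E\right) - 166 = \left(E^{2} + E^{2}\right) - 166 = 2 E^{2} - 166 = -166 + 2 E^{2}$)
$\frac{x{\left(208 \right)}}{-45750} + \frac{R}{-20411} = \frac{-166 + 2 \cdot 208^{2}}{-45750} - \frac{17165}{-20411} = \left(-166 + 2 \cdot 43264\right) \left(- \frac{1}{45750}\right) - - \frac{17165}{20411} = \left(-166 + 86528\right) \left(- \frac{1}{45750}\right) + \frac{17165}{20411} = 86362 \left(- \frac{1}{45750}\right) + \frac{17165}{20411} = - \frac{43181}{22875} + \frac{17165}{20411} = - \frac{488718016}{466901625}$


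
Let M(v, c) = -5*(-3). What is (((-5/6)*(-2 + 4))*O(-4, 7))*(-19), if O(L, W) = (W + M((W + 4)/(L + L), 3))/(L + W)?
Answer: 2090/9 ≈ 232.22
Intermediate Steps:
M(v, c) = 15
O(L, W) = (15 + W)/(L + W) (O(L, W) = (W + 15)/(L + W) = (15 + W)/(L + W))
(((-5/6)*(-2 + 4))*O(-4, 7))*(-19) = (((-5/6)*(-2 + 4))*((15 + 7)/(-4 + 7)))*(-19) = ((-5*⅙*2)*(22/3))*(-19) = ((-⅚*2)*((⅓)*22))*(-19) = -5/3*22/3*(-19) = -110/9*(-19) = 2090/9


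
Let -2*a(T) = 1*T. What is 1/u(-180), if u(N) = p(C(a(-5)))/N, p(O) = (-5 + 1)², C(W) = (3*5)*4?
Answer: -45/4 ≈ -11.250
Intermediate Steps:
a(T) = -T/2
C(W) = 60 (C(W) = 15*4 = 60)
p(O) = 16 (p(O) = (-4)² = 16)
u(N) = 16/N
1/u(-180) = 1/(16/(-180)) = 1/(16*(-1/180)) = 1/(-4/45) = -45/4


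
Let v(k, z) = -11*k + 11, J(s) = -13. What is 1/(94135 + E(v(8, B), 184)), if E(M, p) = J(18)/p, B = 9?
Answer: 184/17320827 ≈ 1.0623e-5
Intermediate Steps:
v(k, z) = 11 - 11*k
E(M, p) = -13/p
1/(94135 + E(v(8, B), 184)) = 1/(94135 - 13/184) = 1/(17320827/184) = 184/17320827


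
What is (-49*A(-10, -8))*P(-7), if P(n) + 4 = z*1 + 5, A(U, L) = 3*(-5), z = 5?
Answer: 4410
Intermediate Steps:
A(U, L) = -15
P(n) = 6 (P(n) = -4 + (5*1 + 5) = -4 + (5 + 5) = -4 + 10 = 6)
(-49*A(-10, -8))*P(-7) = -49*(-15)*6 = 735*6 = 4410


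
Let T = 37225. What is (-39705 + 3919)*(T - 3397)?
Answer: -1210568808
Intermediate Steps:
(-39705 + 3919)*(T - 3397) = (-39705 + 3919)*(37225 - 3397) = -35786*33828 = -1210568808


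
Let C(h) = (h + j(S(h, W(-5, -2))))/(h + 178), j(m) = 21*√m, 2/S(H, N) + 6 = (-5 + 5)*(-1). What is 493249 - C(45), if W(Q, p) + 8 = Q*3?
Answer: 109994482/223 - 7*I*√3/223 ≈ 4.9325e+5 - 0.054369*I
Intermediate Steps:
W(Q, p) = -8 + 3*Q (W(Q, p) = -8 + Q*3 = -8 + 3*Q)
S(H, N) = -⅓ (S(H, N) = 2/(-6 + (-5 + 5)*(-1)) = 2/(-6 + 0*(-1)) = 2/(-6 + 0) = 2/(-6) = 2*(-⅙) = -⅓)
C(h) = (h + 7*I*√3)/(178 + h) (C(h) = (h + 21*√(-⅓))/(h + 178) = (h + 21*(I*√3/3))/(178 + h) = (h + 7*I*√3)/(178 + h))
493249 - C(45) = 493249 - (45 + 7*I*√3)/(178 + 45) = 493249 - (45 + 7*I*√3)/223 = 493249 - (45/223 + 7*I*√3/223) = 493249 + (-45/223 - 7*I*√3/223) = 109994482/223 - 7*I*√3/223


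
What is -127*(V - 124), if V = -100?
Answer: 28448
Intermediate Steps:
-127*(V - 124) = -127*(-100 - 124) = -127*(-224) = 28448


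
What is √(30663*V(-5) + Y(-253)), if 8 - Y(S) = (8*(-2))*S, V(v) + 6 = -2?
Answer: 16*I*√974 ≈ 499.34*I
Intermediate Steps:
V(v) = -8 (V(v) = -6 - 2 = -8)
Y(S) = 8 + 16*S (Y(S) = 8 - 8*(-2)*S = 8 - (-16)*S = 8 + 16*S)
√(30663*V(-5) + Y(-253)) = √(30663*(-8) + (8 + 16*(-253))) = √(-245304 + (8 - 4048)) = √(-245304 - 4040) = √(-249344) = 16*I*√974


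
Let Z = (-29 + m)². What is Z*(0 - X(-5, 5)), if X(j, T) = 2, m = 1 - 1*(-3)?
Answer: -1250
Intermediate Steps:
m = 4 (m = 1 + 3 = 4)
Z = 625 (Z = (-29 + 4)² = (-25)² = 625)
Z*(0 - X(-5, 5)) = 625*(0 - 1*2) = 625*(0 - 2) = 625*(-2) = -1250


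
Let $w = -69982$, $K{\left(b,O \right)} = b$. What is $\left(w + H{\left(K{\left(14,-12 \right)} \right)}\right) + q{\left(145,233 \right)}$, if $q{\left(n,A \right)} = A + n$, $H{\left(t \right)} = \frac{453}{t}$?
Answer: $- \frac{974003}{14} \approx -69572.0$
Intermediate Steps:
$\left(w + H{\left(K{\left(14,-12 \right)} \right)}\right) + q{\left(145,233 \right)} = \left(-69982 + \frac{453}{14}\right) + \left(233 + 145\right) = \left(-69982 + 453 \cdot \frac{1}{14}\right) + 378 = \left(-69982 + \frac{453}{14}\right) + 378 = - \frac{979295}{14} + 378 = - \frac{974003}{14}$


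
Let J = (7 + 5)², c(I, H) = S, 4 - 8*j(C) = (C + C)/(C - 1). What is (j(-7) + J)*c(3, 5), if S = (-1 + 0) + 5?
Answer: 4617/8 ≈ 577.13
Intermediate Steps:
j(C) = ½ - C/(4*(-1 + C)) (j(C) = ½ - (C + C)/(8*(C - 1)) = ½ - 2*C/(8*(-1 + C)) = ½ - C/(4*(-1 + C)))
S = 4 (S = -1 + 5 = 4)
c(I, H) = 4
J = 144 (J = 12² = 144)
(j(-7) + J)*c(3, 5) = ((-2 - 7)/(4*(-1 - 7)) + 144)*4 = ((¼)*(-9)/(-8) + 144)*4 = ((¼)*(-⅛)*(-9) + 144)*4 = (9/32 + 144)*4 = (4617/32)*4 = 4617/8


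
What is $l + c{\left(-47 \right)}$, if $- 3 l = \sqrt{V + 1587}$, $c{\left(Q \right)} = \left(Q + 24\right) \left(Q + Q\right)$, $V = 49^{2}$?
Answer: $2162 - \frac{2 \sqrt{997}}{3} \approx 2140.9$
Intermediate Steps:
$V = 2401$
$c{\left(Q \right)} = 2 Q \left(24 + Q\right)$ ($c{\left(Q \right)} = \left(24 + Q\right) 2 Q = 2 Q \left(24 + Q\right)$)
$l = - \frac{2 \sqrt{997}}{3}$ ($l = - \frac{\sqrt{2401 + 1587}}{3} = - \frac{\sqrt{3988}}{3} = - \frac{2 \sqrt{997}}{3} \approx -21.05$)
$l + c{\left(-47 \right)} = - \frac{2 \sqrt{997}}{3} + 2 \left(-47\right) \left(24 - 47\right) = - \frac{2 \sqrt{997}}{3} + 2 \left(-47\right) \left(-23\right) = - \frac{2 \sqrt{997}}{3} + 2162 = 2162 - \frac{2 \sqrt{997}}{3}$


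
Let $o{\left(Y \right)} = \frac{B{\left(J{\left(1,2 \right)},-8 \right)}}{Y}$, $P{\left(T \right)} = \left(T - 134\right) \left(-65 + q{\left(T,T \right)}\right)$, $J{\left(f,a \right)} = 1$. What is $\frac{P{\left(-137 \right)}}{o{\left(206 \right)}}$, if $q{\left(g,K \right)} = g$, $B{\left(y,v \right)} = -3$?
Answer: $- \frac{11276852}{3} \approx -3.759 \cdot 10^{6}$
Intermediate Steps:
$P{\left(T \right)} = \left(-134 + T\right) \left(-65 + T\right)$ ($P{\left(T \right)} = \left(T - 134\right) \left(-65 + T\right) = \left(-134 + T\right) \left(-65 + T\right)$)
$o{\left(Y \right)} = - \frac{3}{Y}$
$\frac{P{\left(-137 \right)}}{o{\left(206 \right)}} = \frac{8710 + \left(-137\right)^{2} - -27263}{\left(-3\right) \frac{1}{206}} = \frac{8710 + 18769 + 27263}{\left(-3\right) \frac{1}{206}} = \frac{54742}{- \frac{3}{206}} = 54742 \left(- \frac{206}{3}\right) = - \frac{11276852}{3}$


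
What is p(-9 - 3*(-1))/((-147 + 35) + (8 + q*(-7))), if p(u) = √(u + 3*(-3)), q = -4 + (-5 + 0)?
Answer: -I*√15/41 ≈ -0.094463*I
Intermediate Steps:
q = -9 (q = -4 - 5 = -9)
p(u) = √(-9 + u) (p(u) = √(u - 9) = √(-9 + u))
p(-9 - 3*(-1))/((-147 + 35) + (8 + q*(-7))) = √(-9 + (-9 - 3*(-1)))/((-147 + 35) + (8 - 9*(-7))) = √(-9 + (-9 + 3))/(-112 + (8 + 63)) = √(-9 - 6)/(-112 + 71) = √(-15)/(-41) = (I*√15)*(-1/41) = -I*√15/41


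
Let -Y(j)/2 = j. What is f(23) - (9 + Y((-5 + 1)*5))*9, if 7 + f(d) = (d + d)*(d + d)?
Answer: 1668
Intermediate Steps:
Y(j) = -2*j
f(d) = -7 + 4*d² (f(d) = -7 + (d + d)*(d + d) = -7 + (2*d)*(2*d) = -7 + 4*d²)
f(23) - (9 + Y((-5 + 1)*5))*9 = (-7 + 4*23²) - (9 - 2*(-5 + 1)*5)*9 = (-7 + 4*529) - (9 - (-8)*5)*9 = (-7 + 2116) - (9 - 2*(-20))*9 = 2109 - (9 + 40)*9 = 2109 - 49*9 = 2109 - 1*441 = 2109 - 441 = 1668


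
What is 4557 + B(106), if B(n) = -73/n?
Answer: 482969/106 ≈ 4556.3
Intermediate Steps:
4557 + B(106) = 4557 - 73/106 = 482969/106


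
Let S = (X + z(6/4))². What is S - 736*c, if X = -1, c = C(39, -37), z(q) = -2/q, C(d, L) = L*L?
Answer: -9068207/9 ≈ -1.0076e+6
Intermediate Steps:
C(d, L) = L²
c = 1369 (c = (-37)² = 1369)
S = 49/9 (S = (-1 - 2/(6/4))² = (-1 - 2/(6*(¼)))² = (-1 - 2/3/2)² = (-1 - 2*⅔)² = (-1 - 4/3)² = (-7/3)² = 49/9 ≈ 5.4444)
S - 736*c = 49/9 - 736*1369 = 49/9 - 1007584 = -9068207/9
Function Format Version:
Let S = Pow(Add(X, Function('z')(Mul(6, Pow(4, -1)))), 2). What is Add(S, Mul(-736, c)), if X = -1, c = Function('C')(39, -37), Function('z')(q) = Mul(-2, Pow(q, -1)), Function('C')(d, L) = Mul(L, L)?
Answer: Rational(-9068207, 9) ≈ -1.0076e+6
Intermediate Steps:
Function('C')(d, L) = Pow(L, 2)
c = 1369 (c = Pow(-37, 2) = 1369)
S = Rational(49, 9) (S = Pow(Add(-1, Mul(-2, Pow(Mul(6, Pow(4, -1)), -1))), 2) = Pow(Add(-1, Mul(-2, Pow(Mul(6, Rational(1, 4)), -1))), 2) = Pow(Add(-1, Mul(-2, Pow(Rational(3, 2), -1))), 2) = Pow(Add(-1, Mul(-2, Rational(2, 3))), 2) = Pow(Add(-1, Rational(-4, 3)), 2) = Pow(Rational(-7, 3), 2) = Rational(49, 9) ≈ 5.4444)
Add(S, Mul(-736, c)) = Add(Rational(49, 9), Mul(-736, 1369)) = Add(Rational(49, 9), -1007584) = Rational(-9068207, 9)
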